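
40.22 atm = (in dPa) 4.075e+07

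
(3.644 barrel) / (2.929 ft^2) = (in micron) 2.129e+06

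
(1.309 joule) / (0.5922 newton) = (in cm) 221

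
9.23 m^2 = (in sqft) 99.35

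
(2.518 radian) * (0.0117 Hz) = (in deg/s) 1.688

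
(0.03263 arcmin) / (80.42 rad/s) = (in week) 1.951e-13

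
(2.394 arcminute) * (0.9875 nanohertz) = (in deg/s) 3.94e-11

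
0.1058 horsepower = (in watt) 78.9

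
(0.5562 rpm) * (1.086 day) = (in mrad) 5.465e+06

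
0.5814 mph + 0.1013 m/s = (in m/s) 0.3612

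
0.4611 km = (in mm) 4.611e+05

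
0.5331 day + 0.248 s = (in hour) 12.79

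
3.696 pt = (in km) 1.304e-06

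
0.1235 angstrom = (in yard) 1.351e-11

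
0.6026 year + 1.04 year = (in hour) 1.439e+04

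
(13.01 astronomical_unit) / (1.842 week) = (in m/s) 1.747e+06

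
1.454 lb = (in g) 659.5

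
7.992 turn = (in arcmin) 1.726e+05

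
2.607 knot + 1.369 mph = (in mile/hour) 4.369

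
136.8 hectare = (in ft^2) 1.473e+07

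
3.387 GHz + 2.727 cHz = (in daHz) 3.387e+08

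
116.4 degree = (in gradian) 129.3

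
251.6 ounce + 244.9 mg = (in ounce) 251.6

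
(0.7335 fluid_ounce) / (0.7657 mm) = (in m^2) 0.02833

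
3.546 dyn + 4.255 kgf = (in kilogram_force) 4.255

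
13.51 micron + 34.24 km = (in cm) 3.424e+06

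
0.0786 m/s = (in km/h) 0.283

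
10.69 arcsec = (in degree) 0.002969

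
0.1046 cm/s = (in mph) 0.00234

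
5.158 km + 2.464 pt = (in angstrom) 5.158e+13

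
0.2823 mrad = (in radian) 0.0002823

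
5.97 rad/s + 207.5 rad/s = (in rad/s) 213.5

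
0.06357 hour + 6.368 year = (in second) 2.008e+08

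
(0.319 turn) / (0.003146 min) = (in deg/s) 608.4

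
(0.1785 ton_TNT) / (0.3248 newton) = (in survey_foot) 7.544e+09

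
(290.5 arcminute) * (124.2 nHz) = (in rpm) 1.002e-07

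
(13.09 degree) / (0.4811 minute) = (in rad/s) 0.007915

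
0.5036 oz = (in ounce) 0.5036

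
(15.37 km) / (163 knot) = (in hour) 0.05091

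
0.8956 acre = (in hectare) 0.3624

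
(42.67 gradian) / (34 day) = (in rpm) 2.179e-06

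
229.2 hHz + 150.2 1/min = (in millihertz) 2.292e+07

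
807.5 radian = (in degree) 4.627e+04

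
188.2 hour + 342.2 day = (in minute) 5.041e+05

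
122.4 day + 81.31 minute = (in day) 122.5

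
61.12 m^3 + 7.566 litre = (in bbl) 384.5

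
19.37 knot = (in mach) 0.02927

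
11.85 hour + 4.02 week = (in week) 4.091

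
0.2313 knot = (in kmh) 0.4284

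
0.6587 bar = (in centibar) 65.87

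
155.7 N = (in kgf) 15.88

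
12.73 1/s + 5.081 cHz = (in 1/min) 766.8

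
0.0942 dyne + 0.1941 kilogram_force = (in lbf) 0.4279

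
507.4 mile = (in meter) 8.166e+05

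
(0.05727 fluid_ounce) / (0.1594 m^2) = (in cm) 0.001063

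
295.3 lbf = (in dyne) 1.314e+08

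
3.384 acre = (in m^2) 1.369e+04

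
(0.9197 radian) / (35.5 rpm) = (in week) 4.091e-07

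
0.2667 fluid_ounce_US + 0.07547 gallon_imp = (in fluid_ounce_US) 11.87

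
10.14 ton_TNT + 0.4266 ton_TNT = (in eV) 2.759e+29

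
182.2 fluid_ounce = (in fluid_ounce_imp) 189.6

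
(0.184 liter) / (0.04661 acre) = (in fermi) 9.755e+08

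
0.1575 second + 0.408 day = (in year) 0.001118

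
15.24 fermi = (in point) 4.32e-11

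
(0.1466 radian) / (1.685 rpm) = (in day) 9.616e-06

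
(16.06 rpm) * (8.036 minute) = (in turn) 129.1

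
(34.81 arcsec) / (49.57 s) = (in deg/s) 0.0001951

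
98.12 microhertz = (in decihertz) 0.0009812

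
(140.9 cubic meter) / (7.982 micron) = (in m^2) 1.765e+07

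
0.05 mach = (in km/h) 61.29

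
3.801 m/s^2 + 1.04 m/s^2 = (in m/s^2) 4.841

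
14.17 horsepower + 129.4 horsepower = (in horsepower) 143.6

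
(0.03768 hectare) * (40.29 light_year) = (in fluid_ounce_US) 4.857e+24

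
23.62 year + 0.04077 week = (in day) 8622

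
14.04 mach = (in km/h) 1.721e+04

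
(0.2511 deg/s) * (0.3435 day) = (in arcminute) 4.471e+05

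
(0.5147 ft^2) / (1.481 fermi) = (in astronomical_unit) 215.8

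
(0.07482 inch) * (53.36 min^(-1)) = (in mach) 4.964e-06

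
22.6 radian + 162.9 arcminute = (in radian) 22.65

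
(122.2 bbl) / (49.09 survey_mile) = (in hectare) 2.459e-08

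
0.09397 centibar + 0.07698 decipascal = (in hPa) 0.9398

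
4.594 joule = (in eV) 2.867e+19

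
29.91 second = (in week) 4.945e-05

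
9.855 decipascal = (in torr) 0.007392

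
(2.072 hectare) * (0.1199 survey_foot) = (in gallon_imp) 1.666e+05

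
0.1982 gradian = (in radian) 0.003113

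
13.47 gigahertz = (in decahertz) 1.347e+09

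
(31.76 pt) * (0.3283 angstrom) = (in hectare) 3.678e-17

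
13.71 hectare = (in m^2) 1.371e+05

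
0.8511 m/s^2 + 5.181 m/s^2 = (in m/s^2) 6.032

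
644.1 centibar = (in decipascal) 6.441e+06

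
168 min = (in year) 0.0003196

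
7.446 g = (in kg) 0.007446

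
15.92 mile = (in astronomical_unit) 1.713e-07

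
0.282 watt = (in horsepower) 0.0003782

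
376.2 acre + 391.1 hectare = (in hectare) 543.3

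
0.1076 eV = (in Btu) 1.634e-23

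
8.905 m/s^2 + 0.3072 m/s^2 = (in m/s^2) 9.212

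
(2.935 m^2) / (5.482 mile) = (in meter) 0.0003327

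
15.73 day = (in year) 0.0431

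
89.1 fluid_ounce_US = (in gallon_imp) 0.5796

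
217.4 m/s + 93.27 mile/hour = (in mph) 579.6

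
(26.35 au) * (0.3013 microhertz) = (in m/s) 1.188e+06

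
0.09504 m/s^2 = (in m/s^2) 0.09504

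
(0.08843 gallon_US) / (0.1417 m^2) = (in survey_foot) 0.00775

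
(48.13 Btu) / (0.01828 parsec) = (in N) 9.003e-11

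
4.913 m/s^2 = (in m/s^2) 4.913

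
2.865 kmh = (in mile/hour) 1.78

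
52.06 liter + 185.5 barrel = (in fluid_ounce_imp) 1.04e+06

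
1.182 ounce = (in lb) 0.07387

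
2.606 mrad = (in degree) 0.1493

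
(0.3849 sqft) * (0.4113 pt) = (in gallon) 0.001371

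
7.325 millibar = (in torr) 5.494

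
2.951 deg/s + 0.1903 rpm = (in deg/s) 4.093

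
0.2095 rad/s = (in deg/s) 12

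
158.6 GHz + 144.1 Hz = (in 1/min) 9.516e+12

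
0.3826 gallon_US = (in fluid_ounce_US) 48.97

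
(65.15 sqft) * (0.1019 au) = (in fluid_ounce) 3.12e+15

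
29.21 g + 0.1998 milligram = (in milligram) 2.921e+04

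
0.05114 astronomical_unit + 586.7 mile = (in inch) 3.012e+11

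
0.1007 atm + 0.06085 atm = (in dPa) 1.637e+05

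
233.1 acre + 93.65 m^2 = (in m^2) 9.434e+05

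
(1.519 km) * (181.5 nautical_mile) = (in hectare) 5.106e+04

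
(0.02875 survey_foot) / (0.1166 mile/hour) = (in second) 0.1681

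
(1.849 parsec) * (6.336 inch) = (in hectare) 9.182e+11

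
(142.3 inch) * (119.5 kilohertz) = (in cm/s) 4.319e+07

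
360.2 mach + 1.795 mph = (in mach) 360.2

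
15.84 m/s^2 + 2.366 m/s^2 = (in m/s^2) 18.21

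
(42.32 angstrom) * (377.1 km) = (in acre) 3.944e-07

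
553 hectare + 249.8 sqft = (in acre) 1366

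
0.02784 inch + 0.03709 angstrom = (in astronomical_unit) 4.727e-15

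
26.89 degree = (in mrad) 469.3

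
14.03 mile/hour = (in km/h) 22.58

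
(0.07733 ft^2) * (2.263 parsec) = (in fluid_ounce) 1.696e+19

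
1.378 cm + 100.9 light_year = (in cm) 9.546e+19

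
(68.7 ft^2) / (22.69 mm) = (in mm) 2.813e+05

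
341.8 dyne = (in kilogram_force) 0.0003485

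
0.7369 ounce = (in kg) 0.02089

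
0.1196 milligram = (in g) 0.0001196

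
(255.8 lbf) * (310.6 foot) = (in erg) 1.077e+12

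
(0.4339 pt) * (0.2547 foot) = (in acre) 2.936e-09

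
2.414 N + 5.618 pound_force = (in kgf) 2.794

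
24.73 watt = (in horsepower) 0.03316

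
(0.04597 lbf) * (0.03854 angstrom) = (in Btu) 7.47e-16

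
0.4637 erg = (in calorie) 1.108e-08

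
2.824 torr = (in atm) 0.003716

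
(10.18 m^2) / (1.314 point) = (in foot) 7.205e+04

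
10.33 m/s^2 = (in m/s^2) 10.33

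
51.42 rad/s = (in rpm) 491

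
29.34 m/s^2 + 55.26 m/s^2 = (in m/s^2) 84.6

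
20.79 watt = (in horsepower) 0.02788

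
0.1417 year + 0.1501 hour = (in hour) 1241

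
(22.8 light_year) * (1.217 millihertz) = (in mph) 5.872e+14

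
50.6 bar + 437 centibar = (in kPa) 5497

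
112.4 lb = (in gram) 5.098e+04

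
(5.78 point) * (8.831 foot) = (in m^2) 0.005489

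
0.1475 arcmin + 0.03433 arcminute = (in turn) 8.418e-06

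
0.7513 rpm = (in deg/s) 4.508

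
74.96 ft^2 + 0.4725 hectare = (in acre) 1.169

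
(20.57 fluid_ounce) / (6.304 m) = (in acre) 2.385e-08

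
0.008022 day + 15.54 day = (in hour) 373.2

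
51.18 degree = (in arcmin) 3071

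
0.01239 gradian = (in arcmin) 0.6691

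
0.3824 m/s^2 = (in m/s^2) 0.3824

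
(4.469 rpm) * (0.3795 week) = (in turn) 1.71e+04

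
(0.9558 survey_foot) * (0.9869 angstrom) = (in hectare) 2.875e-15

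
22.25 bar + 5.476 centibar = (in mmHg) 1.673e+04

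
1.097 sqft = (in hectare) 1.019e-05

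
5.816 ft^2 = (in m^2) 0.5403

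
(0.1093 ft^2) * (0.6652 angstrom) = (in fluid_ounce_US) 2.284e-08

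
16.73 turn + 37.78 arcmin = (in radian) 105.1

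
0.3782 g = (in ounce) 0.01334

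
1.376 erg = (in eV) 8.588e+11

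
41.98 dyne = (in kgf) 4.281e-05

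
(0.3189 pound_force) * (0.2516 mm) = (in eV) 2.228e+15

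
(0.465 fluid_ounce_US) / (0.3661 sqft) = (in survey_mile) 2.512e-07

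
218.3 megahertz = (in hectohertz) 2.183e+06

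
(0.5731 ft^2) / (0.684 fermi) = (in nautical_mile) 4.203e+10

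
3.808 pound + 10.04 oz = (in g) 2012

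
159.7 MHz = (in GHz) 0.1597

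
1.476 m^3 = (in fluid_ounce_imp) 5.195e+04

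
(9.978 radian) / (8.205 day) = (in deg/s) 0.0008064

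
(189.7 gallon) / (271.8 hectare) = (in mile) 1.642e-10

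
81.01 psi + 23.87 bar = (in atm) 29.07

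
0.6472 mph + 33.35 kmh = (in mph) 21.37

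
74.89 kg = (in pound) 165.1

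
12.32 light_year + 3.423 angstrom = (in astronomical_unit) 7.791e+05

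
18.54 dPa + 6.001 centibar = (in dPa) 6.003e+04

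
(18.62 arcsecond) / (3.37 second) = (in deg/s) 0.001535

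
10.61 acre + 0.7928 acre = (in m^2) 4.615e+04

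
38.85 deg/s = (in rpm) 6.475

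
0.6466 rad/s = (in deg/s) 37.05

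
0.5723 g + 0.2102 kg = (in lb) 0.4647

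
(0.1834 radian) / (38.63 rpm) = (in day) 5.247e-07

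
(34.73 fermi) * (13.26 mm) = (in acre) 1.138e-19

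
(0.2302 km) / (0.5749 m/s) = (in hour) 0.1112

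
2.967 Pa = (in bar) 2.967e-05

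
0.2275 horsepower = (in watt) 169.6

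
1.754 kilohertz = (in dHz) 1.754e+04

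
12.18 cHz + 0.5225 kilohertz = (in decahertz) 52.26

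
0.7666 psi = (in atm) 0.05216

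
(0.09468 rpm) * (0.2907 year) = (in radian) 9.089e+04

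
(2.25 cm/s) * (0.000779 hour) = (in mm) 63.1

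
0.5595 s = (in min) 0.009325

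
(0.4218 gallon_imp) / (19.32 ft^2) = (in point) 3.028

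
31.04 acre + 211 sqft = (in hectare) 12.56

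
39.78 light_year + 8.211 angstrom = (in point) 1.067e+21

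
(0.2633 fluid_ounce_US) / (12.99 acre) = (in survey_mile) 9.204e-14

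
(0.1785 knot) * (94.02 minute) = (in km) 0.518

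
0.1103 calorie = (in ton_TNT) 1.103e-10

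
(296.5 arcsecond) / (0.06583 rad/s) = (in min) 0.0003639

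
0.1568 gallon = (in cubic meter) 0.0005936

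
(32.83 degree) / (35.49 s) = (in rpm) 0.1542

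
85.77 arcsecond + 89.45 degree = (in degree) 89.47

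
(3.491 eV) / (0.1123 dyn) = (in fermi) 498.1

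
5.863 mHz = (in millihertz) 5.863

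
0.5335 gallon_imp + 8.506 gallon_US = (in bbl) 0.2178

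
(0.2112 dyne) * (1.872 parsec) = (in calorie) 2.916e+10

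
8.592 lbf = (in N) 38.22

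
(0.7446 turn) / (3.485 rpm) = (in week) 2.12e-05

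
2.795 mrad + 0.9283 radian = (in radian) 0.9311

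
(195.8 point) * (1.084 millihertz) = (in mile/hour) 0.0001675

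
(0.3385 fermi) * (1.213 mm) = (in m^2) 4.106e-19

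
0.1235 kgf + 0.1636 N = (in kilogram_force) 0.1402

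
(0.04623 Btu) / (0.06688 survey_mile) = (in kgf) 0.04621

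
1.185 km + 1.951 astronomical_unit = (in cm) 2.919e+13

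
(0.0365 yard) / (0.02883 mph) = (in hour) 0.0007193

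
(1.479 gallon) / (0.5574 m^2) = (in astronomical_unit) 6.714e-14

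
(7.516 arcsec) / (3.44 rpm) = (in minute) 1.686e-06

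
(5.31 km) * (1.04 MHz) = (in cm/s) 5.522e+11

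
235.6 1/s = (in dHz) 2356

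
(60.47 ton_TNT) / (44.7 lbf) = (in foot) 4.175e+09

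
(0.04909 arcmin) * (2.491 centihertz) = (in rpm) 3.397e-06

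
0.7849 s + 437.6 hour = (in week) 2.605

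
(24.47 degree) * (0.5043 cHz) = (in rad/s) 0.002154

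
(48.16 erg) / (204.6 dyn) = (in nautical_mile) 1.271e-06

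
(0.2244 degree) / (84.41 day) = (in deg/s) 3.077e-08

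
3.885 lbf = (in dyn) 1.728e+06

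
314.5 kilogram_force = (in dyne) 3.084e+08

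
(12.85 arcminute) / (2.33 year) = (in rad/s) 5.087e-11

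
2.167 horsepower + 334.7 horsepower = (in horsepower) 336.9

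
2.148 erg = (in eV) 1.341e+12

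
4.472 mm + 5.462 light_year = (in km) 5.167e+13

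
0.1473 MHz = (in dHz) 1.473e+06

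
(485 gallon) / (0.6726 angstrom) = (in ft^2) 2.938e+11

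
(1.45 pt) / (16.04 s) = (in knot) 6.199e-05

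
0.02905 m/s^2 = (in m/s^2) 0.02905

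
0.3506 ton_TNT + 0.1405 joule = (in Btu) 1.39e+06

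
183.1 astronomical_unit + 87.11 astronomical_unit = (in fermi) 4.042e+28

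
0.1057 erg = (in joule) 1.057e-08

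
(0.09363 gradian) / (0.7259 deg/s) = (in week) 1.919e-07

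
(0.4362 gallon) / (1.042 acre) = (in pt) 0.00111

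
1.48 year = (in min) 7.779e+05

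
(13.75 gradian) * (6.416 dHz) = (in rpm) 1.323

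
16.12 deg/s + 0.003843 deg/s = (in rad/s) 0.2814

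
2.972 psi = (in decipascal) 2.049e+05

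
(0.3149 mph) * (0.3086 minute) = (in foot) 8.552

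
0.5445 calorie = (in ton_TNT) 5.445e-10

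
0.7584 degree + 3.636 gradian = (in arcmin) 241.8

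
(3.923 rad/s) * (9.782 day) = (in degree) 1.9e+08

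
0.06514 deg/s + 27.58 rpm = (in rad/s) 2.889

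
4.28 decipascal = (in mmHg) 0.00321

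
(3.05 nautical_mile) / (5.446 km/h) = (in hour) 1.037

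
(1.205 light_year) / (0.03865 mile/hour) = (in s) 6.598e+17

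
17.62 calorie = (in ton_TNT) 1.762e-08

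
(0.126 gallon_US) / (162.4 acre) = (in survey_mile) 4.51e-13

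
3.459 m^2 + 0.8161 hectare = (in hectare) 0.8164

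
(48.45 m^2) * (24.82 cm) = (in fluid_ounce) 4.066e+05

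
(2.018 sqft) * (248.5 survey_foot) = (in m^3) 14.2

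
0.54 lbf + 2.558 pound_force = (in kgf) 1.405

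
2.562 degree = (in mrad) 44.72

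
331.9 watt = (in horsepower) 0.4451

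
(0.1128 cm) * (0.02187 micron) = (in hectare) 2.467e-15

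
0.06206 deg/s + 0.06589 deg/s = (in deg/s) 0.128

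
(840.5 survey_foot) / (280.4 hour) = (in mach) 7.453e-07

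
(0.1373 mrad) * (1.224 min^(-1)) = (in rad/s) 2.801e-06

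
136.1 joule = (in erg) 1.361e+09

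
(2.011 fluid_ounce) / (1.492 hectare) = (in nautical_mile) 2.152e-12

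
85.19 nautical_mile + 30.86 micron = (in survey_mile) 98.03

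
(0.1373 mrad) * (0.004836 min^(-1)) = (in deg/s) 6.341e-07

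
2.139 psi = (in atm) 0.1456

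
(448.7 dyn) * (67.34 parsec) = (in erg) 9.324e+22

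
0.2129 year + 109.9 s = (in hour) 1865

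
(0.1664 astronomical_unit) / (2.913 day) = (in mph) 2.212e+05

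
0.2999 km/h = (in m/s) 0.08331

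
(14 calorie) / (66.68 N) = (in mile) 0.0005459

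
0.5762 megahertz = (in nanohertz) 5.762e+14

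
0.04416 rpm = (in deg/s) 0.265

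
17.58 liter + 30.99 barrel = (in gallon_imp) 1088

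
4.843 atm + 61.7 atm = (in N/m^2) 6.742e+06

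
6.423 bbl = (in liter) 1021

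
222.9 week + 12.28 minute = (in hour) 3.745e+04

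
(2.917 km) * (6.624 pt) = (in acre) 0.001684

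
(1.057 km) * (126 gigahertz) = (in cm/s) 1.332e+16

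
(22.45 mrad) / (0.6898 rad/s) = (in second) 0.03255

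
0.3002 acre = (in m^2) 1215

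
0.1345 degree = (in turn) 0.0003736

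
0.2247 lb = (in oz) 3.595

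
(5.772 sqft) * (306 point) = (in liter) 57.89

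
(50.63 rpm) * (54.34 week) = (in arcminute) 5.99e+11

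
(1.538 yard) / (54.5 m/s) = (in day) 2.987e-07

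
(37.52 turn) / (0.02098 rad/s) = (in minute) 187.3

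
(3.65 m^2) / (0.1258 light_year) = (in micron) 3.067e-09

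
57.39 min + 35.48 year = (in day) 1.295e+04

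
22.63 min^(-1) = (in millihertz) 377.2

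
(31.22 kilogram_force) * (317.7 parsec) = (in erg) 3.001e+28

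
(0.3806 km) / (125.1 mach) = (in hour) 2.482e-06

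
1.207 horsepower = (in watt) 900.1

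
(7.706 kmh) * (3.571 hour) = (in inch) 1.083e+06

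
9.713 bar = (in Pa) 9.713e+05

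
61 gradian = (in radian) 0.9582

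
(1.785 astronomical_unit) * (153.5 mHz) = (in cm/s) 4.099e+12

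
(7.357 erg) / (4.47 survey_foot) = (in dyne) 0.054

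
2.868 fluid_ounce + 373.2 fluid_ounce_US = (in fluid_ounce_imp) 391.4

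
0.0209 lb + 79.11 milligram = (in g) 9.559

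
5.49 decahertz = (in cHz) 5490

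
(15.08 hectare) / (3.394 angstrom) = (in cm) 4.443e+16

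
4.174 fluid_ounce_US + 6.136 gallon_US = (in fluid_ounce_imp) 821.8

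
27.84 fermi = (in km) 2.784e-17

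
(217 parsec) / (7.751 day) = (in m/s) 9.999e+12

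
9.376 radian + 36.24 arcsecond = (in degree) 537.2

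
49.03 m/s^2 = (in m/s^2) 49.03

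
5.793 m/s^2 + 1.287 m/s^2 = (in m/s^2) 7.08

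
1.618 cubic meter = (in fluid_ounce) 5.471e+04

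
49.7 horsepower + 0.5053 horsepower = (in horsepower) 50.21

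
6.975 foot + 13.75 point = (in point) 6040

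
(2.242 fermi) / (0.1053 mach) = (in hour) 1.737e-20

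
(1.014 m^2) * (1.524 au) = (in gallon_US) 6.107e+13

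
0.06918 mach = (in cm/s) 2356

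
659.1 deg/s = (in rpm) 109.9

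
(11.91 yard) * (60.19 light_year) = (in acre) 1.532e+15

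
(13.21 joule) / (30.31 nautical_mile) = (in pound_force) 5.29e-05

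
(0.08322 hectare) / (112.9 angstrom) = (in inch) 2.902e+12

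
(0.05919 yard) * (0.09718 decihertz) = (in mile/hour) 0.001177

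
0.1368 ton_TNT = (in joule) 5.724e+08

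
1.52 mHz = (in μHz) 1520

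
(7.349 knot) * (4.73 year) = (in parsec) 1.828e-08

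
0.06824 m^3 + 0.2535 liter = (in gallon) 18.09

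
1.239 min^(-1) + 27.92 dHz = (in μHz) 2.813e+06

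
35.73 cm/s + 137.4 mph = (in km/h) 222.4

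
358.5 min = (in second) 2.151e+04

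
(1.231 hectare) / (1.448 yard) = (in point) 2.635e+07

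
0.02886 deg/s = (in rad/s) 0.0005037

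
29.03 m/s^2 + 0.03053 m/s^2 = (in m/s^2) 29.06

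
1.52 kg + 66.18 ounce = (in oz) 119.8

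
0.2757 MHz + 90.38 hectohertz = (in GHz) 0.0002847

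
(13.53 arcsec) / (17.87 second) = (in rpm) 3.505e-05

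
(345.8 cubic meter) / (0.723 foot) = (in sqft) 1.689e+04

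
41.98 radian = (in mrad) 4.198e+04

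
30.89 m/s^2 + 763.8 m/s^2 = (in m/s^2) 794.7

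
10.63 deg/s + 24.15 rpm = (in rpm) 25.92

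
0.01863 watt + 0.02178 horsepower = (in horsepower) 0.0218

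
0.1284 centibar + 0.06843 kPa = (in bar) 0.001968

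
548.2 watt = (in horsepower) 0.7351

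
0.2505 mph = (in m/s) 0.112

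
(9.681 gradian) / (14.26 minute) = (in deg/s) 0.01018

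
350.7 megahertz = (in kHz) 3.507e+05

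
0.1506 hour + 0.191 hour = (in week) 0.002033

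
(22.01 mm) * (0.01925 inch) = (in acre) 2.659e-09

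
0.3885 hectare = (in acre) 0.96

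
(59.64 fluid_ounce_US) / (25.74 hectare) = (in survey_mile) 4.258e-12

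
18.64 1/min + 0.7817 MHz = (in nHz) 7.817e+14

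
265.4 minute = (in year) 0.0005049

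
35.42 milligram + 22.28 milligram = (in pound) 0.0001272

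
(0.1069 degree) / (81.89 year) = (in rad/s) 7.225e-13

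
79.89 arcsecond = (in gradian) 0.02466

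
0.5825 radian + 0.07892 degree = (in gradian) 37.17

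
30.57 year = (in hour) 2.678e+05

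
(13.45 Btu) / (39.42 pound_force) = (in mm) 8.093e+04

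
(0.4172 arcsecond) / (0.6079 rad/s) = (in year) 1.055e-13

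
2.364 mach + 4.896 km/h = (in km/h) 2903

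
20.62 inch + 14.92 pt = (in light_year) 5.592e-17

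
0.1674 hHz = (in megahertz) 1.674e-05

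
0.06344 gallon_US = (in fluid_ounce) 8.12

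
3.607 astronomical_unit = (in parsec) 1.749e-05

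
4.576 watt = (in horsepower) 0.006137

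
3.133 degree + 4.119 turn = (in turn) 4.128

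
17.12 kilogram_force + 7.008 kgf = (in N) 236.6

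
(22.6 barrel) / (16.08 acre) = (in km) 5.522e-08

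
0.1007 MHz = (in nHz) 1.007e+14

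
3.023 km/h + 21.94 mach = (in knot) 1.452e+04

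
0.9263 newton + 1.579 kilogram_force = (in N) 16.41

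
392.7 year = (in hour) 3.44e+06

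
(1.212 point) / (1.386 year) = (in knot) 1.901e-11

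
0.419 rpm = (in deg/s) 2.514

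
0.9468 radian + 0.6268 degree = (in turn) 0.1524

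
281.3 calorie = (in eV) 7.346e+21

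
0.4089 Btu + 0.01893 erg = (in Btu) 0.4089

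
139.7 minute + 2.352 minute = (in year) 0.0002703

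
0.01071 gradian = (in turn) 2.678e-05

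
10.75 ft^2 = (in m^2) 0.9987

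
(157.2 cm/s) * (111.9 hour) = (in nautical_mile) 341.9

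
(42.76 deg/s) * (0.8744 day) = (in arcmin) 1.938e+08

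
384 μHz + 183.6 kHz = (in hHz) 1836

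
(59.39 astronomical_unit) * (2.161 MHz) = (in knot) 3.732e+19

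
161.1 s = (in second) 161.1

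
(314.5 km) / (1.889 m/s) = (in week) 0.2753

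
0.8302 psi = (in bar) 0.05724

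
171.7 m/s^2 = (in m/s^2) 171.7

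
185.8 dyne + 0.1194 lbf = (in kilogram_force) 0.05435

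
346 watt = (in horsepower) 0.464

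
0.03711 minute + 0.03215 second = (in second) 2.259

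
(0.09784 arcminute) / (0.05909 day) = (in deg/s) 3.194e-07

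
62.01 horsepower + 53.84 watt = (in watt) 4.629e+04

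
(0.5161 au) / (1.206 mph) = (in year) 4541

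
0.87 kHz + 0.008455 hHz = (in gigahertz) 8.708e-07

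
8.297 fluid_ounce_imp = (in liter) 0.2357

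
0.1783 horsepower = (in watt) 133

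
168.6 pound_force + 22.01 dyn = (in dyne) 7.5e+07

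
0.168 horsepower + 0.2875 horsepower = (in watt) 339.7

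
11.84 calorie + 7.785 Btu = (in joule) 8263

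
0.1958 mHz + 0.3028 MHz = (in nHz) 3.028e+14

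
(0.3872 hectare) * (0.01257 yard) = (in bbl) 279.9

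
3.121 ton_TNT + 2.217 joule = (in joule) 1.306e+10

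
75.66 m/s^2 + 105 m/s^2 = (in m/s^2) 180.7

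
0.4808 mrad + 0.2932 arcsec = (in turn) 7.675e-05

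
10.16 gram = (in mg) 1.016e+04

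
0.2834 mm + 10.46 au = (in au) 10.46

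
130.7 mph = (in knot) 113.6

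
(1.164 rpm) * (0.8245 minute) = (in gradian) 383.9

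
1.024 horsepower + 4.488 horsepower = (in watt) 4110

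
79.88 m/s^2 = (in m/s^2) 79.88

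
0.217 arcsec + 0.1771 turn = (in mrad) 1113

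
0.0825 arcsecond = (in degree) 2.292e-05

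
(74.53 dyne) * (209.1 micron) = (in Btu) 1.477e-10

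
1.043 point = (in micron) 367.9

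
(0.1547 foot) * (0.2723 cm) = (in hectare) 1.284e-08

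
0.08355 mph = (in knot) 0.0726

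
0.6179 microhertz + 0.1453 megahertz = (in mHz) 1.453e+08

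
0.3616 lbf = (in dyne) 1.608e+05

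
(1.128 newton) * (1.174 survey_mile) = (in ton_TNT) 5.094e-07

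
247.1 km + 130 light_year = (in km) 1.23e+15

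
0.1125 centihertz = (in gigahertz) 1.125e-12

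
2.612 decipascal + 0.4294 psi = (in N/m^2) 2961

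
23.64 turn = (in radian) 148.5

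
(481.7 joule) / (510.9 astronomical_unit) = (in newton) 6.303e-12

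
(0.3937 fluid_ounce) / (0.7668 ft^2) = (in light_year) 1.728e-20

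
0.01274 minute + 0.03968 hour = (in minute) 2.394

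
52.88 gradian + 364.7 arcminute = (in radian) 0.9367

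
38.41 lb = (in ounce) 614.6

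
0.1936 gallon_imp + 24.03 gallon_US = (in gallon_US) 24.26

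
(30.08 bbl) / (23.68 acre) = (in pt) 0.1415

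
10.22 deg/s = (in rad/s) 0.1784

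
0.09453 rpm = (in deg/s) 0.5672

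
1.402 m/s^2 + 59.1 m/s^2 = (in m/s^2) 60.5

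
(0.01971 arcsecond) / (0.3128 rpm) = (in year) 9.25e-14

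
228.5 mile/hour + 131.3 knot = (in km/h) 610.9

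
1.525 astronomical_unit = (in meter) 2.281e+11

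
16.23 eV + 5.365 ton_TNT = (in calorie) 5.365e+09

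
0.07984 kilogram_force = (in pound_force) 0.176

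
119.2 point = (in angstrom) 4.205e+08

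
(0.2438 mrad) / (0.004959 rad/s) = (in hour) 1.366e-05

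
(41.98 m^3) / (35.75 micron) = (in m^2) 1.174e+06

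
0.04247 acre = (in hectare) 0.01719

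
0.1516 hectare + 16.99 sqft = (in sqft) 1.634e+04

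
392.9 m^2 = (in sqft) 4229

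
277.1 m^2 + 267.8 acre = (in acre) 267.9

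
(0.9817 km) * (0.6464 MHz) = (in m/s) 6.346e+08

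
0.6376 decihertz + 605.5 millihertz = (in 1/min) 40.16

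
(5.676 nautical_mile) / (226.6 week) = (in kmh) 0.0002761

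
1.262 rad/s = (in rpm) 12.05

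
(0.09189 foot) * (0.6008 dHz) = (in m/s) 0.001683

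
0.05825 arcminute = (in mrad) 0.01694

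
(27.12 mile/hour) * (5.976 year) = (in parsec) 7.405e-08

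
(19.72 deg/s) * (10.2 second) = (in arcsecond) 7.241e+05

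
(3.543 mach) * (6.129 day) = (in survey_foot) 2.096e+09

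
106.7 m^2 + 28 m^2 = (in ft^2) 1450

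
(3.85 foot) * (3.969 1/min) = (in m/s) 0.07763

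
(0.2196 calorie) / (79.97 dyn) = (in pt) 3.257e+06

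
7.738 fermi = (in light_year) 8.179e-31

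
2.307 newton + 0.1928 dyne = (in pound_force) 0.5186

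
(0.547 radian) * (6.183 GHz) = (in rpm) 3.23e+10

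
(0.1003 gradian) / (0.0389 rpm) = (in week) 6.395e-07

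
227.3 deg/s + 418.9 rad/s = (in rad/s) 422.9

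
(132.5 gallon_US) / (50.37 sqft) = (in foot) 0.3517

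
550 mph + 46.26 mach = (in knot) 3.11e+04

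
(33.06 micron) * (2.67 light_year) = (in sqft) 8.989e+12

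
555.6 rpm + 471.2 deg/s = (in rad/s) 66.41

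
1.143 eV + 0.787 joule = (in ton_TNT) 1.881e-10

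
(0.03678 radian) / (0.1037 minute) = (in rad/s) 0.005911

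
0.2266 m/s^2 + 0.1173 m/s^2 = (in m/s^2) 0.3439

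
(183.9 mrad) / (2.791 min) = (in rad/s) 0.001098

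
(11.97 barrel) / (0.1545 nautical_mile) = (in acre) 1.643e-06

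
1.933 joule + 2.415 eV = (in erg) 1.933e+07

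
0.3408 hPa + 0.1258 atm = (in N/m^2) 1.278e+04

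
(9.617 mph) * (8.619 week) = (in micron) 2.241e+13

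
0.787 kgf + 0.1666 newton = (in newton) 7.884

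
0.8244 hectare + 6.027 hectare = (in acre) 16.93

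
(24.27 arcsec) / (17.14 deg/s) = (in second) 0.0003933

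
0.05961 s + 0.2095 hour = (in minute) 12.57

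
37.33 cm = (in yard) 0.4082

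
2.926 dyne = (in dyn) 2.926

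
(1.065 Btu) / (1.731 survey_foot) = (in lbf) 478.8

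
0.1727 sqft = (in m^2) 0.01604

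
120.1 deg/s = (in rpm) 20.02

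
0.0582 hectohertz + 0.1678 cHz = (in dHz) 58.22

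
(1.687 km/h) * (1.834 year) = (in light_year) 2.865e-09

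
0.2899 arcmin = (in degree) 0.004832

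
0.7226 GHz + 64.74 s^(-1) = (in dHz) 7.226e+09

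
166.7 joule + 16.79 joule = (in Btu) 0.1739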